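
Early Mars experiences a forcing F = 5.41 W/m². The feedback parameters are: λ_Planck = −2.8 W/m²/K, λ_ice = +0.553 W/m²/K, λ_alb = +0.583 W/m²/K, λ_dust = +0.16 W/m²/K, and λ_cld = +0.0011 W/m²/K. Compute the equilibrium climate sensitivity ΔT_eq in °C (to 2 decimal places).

Net feedback parameter λ = (−2.8) + (+0.553) + (+0.583) + (+0.16) + (+0.0011) = -1.5029 W/m²/K.
ΔT = −F/λ = −5.41/(-1.5029) = 3.60 °C.

3.60 °C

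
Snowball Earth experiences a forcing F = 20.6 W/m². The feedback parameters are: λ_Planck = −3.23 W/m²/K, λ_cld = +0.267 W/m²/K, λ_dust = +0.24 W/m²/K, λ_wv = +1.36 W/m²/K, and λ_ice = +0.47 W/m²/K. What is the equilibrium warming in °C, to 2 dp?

23.07 °C

Net feedback parameter λ = (−3.23) + (+0.267) + (+0.24) + (+1.36) + (+0.47) = -0.893 W/m²/K.
ΔT = −F/λ = −20.6/(-0.893) = 23.07 °C.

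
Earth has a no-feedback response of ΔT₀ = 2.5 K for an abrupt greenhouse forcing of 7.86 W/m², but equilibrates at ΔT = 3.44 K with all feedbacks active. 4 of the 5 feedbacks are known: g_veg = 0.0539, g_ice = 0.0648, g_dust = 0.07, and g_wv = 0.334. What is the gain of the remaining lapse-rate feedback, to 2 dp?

-0.25

Amplification A = ΔT/ΔT₀ = 3.44/2.5 = 1.376.
Total gain g = 1 − 1/A = 1 − 1/1.376 = 0.2733.
Known gains sum to 0.0539 + 0.0648 + 0.07 + 0.334 = 0.5227.
g_lr = 0.2733 − 0.5227 = -0.25.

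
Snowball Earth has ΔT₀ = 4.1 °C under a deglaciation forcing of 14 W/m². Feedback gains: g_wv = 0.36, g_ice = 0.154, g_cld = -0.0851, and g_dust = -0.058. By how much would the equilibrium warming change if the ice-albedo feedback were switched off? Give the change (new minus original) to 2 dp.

Original: g = 0.3709, ΔT = 4.1/(1−0.3709) = 6.5172 °C.
Without ice-albedo: g' = 0.2169, ΔT' = 4.1/(1−0.2169) = 5.2356 °C.
Change = 5.2356 − 6.5172 = -1.28 °C.

-1.28 °C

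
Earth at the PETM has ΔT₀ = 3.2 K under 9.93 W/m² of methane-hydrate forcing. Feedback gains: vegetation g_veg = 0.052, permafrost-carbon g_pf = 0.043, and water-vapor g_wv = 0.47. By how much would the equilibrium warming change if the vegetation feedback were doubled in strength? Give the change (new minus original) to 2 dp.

Original: g = 0.565, ΔT = 3.2/(1−0.565) = 7.3563 K.
With doubled vegetation: g' = 0.617, ΔT' = 3.2/(1−0.617) = 8.3551 K.
Change = 8.3551 − 7.3563 = 1.00 K.

1.00 K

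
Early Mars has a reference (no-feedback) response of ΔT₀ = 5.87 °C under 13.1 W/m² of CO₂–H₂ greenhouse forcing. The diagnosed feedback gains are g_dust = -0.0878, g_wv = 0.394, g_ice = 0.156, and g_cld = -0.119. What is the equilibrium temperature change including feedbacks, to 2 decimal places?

8.94 °C

Total gain g = -0.0878 + 0.394 + 0.156 − 0.119 = 0.3432.
Amplification A = 1/(1 − 0.3432) = 1.523.
ΔT = 5.87 × 1.523 = 8.94 °C.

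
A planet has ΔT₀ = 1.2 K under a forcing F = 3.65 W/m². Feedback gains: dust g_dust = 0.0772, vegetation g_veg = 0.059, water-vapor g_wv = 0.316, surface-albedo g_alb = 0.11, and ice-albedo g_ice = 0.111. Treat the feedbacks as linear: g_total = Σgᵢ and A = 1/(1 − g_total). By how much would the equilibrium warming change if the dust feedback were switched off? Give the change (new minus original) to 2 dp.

Original: g = 0.6732, ΔT = 1.2/(1−0.6732) = 3.6720 K.
Without dust: g' = 0.596, ΔT' = 1.2/(1−0.596) = 2.9703 K.
Change = 2.9703 − 3.6720 = -0.70 K.

-0.70 K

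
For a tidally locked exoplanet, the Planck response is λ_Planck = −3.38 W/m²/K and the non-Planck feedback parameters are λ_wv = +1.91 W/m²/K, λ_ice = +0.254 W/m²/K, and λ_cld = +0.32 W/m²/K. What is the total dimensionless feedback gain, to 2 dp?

0.73

Convert to gains: g_wv = 1.91/3.38 = 0.5651; g_ice = 0.254/3.38 = 0.07515; g_cld = 0.32/3.38 = 0.09467.
Total gain g = 0.73492.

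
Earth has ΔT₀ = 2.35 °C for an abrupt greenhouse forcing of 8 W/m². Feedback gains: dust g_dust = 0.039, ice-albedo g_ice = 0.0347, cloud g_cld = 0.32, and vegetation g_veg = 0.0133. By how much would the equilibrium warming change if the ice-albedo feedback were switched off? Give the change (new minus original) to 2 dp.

Original: g = 0.407, ΔT = 2.35/(1−0.407) = 3.9629 °C.
Without ice-albedo: g' = 0.3723, ΔT' = 2.35/(1−0.3723) = 3.7438 °C.
Change = 3.7438 − 3.9629 = -0.22 °C.

-0.22 °C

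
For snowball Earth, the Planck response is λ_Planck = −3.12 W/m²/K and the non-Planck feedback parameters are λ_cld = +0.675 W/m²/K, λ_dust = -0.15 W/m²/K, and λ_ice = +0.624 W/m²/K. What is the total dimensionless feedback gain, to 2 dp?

Convert to gains: g_cld = 0.675/3.12 = 0.2163; g_dust = -0.15/3.12 = -0.04808; g_ice = 0.624/3.12 = 0.2.
Total gain g = 0.36822.

0.37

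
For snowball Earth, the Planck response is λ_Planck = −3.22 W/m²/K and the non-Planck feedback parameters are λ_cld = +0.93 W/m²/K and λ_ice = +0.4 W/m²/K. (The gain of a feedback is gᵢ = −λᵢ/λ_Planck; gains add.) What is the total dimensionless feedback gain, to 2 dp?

Convert to gains: g_cld = 0.93/3.22 = 0.2888; g_ice = 0.4/3.22 = 0.1242.
Total gain g = 0.413.

0.41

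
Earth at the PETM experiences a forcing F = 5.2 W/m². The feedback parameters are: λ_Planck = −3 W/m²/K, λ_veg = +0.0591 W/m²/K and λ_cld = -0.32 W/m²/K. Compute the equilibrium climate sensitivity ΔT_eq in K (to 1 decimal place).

1.6 K

Net feedback parameter λ = (−3) + (+0.0591) + (-0.32) = -3.2609 W/m²/K.
ΔT = −F/λ = −5.2/(-3.2609) = 1.6 K.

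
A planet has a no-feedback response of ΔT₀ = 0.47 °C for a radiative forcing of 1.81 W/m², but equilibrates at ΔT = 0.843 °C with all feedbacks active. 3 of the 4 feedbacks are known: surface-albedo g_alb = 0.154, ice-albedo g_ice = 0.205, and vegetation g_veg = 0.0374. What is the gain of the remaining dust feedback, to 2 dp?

0.05

Amplification A = ΔT/ΔT₀ = 0.843/0.47 = 1.794.
Total gain g = 1 − 1/A = 1 − 1/1.794 = 0.4426.
Known gains sum to 0.154 + 0.205 + 0.0374 = 0.3964.
g_dust = 0.4426 − 0.3964 = 0.05.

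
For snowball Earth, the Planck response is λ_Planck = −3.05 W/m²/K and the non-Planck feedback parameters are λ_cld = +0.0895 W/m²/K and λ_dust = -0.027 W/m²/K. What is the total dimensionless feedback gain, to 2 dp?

Convert to gains: g_cld = 0.0895/3.05 = 0.02934; g_dust = -0.027/3.05 = -0.008852.
Total gain g = 0.020488.

0.02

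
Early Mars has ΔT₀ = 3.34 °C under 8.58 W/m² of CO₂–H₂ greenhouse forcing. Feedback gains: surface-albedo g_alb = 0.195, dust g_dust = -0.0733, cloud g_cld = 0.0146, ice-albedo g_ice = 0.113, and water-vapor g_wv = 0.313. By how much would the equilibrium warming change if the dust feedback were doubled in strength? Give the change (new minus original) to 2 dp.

-1.09 °C

Original: g = 0.5623, ΔT = 3.34/(1−0.5623) = 7.6308 °C.
With doubled dust: g' = 0.489, ΔT' = 3.34/(1−0.489) = 6.5362 °C.
Change = 6.5362 − 7.6308 = -1.09 °C.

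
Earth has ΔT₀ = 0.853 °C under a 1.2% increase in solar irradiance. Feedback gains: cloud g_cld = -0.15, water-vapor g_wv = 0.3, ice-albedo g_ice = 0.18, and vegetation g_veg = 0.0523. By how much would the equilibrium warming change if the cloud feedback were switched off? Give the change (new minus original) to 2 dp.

Original: g = 0.3823, ΔT = 0.853/(1−0.3823) = 1.3809 °C.
Without cloud: g' = 0.5323, ΔT' = 0.853/(1−0.5323) = 1.8238 °C.
Change = 1.8238 − 1.3809 = 0.44 °C.

0.44 °C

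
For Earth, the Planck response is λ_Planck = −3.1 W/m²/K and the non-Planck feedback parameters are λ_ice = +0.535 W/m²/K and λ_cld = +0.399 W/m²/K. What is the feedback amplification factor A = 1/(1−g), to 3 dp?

1.431

Convert to gains: g_ice = 0.535/3.1 = 0.1726; g_cld = 0.399/3.1 = 0.1287.
Total gain g = 0.3013.
A = 1/(1 − 0.3013) = 1.431.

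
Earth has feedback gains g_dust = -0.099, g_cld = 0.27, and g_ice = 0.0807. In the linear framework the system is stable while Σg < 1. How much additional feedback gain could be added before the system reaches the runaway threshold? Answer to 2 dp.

0.75

Current total gain = -0.099 + 0.27 + 0.0807 = 0.2517.
Margin to runaway = 1 − 0.2517 = 0.75.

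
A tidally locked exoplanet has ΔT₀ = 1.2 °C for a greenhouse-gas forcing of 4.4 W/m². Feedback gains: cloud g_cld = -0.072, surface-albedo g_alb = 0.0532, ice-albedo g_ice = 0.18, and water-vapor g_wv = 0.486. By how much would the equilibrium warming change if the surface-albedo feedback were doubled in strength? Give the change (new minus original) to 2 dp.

0.60 °C

Original: g = 0.6472, ΔT = 1.2/(1−0.6472) = 3.4014 °C.
With doubled surface-albedo: g' = 0.7004, ΔT' = 1.2/(1−0.7004) = 4.0053 °C.
Change = 4.0053 − 3.4014 = 0.60 °C.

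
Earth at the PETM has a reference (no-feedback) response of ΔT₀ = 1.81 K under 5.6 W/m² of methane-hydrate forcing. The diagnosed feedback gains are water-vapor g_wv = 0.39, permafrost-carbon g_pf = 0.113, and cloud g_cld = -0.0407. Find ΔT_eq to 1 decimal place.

3.4 K

Total gain g = 0.39 + 0.113 − 0.0407 = 0.4623.
Amplification A = 1/(1 − 0.4623) = 1.86.
ΔT = 1.81 × 1.86 = 3.4 K.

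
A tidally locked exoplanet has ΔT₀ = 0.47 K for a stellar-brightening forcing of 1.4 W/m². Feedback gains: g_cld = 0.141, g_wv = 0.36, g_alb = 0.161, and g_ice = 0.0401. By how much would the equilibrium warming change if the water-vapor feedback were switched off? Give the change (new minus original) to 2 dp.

Original: g = 0.7021, ΔT = 0.47/(1−0.7021) = 1.5777 K.
Without water-vapor: g' = 0.3421, ΔT' = 0.47/(1−0.3421) = 0.7144 K.
Change = 0.7144 − 1.5777 = -0.86 K.

-0.86 K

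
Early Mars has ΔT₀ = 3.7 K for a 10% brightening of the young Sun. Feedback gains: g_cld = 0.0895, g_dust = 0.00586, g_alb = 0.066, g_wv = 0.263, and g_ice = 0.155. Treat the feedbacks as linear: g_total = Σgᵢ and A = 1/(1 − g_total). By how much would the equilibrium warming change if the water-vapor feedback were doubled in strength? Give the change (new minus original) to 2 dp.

14.68 K

Original: g = 0.57936, ΔT = 3.7/(1−0.57936) = 8.7961 K.
With doubled water-vapor: g' = 0.84236, ΔT' = 3.7/(1−0.84236) = 23.4712 K.
Change = 23.4712 − 8.7961 = 14.68 K.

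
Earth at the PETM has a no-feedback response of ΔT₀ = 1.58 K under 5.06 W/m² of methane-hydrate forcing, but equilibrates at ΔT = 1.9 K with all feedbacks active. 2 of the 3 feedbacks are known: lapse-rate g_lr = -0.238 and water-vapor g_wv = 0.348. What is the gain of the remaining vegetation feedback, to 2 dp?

Amplification A = ΔT/ΔT₀ = 1.9/1.58 = 1.203.
Total gain g = 1 − 1/A = 1 − 1/1.203 = 0.1687.
Known gains sum to -0.238 + 0.348 = 0.11.
g_veg = 0.1687 − 0.11 = 0.06.

0.06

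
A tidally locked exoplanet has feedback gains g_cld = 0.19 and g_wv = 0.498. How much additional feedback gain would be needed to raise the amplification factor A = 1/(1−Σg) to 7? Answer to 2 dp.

0.17

Current total gain = 0.688.
Target gain for A = 7: g* = 1 − 1/7 = 0.8571.
Additional gain needed = 0.8571 − 0.688 = 0.17.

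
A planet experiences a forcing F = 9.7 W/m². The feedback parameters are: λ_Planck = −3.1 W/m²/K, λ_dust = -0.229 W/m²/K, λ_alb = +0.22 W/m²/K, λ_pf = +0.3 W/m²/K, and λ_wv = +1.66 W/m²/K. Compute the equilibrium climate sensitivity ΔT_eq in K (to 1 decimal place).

8.4 K

Net feedback parameter λ = (−3.1) + (-0.229) + (+0.22) + (+0.3) + (+1.66) = -1.149 W/m²/K.
ΔT = −F/λ = −9.7/(-1.149) = 8.4 K.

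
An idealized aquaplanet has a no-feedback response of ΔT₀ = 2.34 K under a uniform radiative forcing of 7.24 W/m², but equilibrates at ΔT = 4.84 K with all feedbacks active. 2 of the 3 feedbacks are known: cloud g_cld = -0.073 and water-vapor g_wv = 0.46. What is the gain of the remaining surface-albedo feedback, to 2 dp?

0.13

Amplification A = ΔT/ΔT₀ = 4.84/2.34 = 2.068.
Total gain g = 1 − 1/A = 1 − 1/2.068 = 0.5164.
Known gains sum to -0.073 + 0.46 = 0.387.
g_alb = 0.5164 − 0.387 = 0.13.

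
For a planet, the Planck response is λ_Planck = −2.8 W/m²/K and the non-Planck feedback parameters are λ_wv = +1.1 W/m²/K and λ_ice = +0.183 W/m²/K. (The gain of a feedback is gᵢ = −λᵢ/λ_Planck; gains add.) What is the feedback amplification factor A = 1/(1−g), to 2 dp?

1.85

Convert to gains: g_wv = 1.1/2.8 = 0.3929; g_ice = 0.183/2.8 = 0.06536.
Total gain g = 0.45826.
A = 1/(1 − 0.45826) = 1.85.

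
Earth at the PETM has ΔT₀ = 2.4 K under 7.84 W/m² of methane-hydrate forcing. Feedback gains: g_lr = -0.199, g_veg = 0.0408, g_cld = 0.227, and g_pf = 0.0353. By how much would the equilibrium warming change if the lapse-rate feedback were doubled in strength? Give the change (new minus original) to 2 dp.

Original: g = 0.1041, ΔT = 2.4/(1−0.1041) = 2.6789 K.
With doubled lapse-rate: g' = -0.0949, ΔT' = 2.4/(1+0.0949) = 2.1920 K.
Change = 2.1920 − 2.6789 = -0.49 K.

-0.49 K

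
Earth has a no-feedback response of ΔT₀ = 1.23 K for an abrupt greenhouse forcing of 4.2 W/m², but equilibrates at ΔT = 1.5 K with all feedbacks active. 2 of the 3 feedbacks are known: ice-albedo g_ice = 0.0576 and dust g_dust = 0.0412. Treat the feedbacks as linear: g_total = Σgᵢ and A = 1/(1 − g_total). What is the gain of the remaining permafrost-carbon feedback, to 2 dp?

0.08

Amplification A = ΔT/ΔT₀ = 1.5/1.23 = 1.22.
Total gain g = 1 − 1/A = 1 − 1/1.22 = 0.1803.
Known gains sum to 0.0576 + 0.0412 = 0.0988.
g_pf = 0.1803 − 0.0988 = 0.08.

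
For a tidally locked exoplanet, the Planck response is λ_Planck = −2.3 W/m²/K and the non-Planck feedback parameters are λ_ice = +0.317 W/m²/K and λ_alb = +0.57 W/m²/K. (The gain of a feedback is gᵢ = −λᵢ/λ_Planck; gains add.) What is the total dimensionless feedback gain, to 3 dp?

Convert to gains: g_ice = 0.317/2.3 = 0.1378; g_alb = 0.57/2.3 = 0.2478.
Total gain g = 0.3856.

0.386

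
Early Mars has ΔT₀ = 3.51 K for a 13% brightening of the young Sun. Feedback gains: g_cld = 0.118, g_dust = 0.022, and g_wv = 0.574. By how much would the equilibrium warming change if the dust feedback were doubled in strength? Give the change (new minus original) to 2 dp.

1.02 K

Original: g = 0.714, ΔT = 3.51/(1−0.714) = 12.2727 K.
With doubled dust: g' = 0.736, ΔT' = 3.51/(1−0.736) = 13.2955 K.
Change = 13.2955 − 12.2727 = 1.02 K.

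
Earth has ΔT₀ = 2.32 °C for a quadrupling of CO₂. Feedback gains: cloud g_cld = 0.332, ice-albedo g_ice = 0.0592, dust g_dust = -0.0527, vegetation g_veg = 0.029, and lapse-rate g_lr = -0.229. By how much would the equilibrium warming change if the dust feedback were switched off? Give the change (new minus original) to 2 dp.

0.18 °C

Original: g = 0.1385, ΔT = 2.32/(1−0.1385) = 2.6930 °C.
Without dust: g' = 0.1912, ΔT' = 2.32/(1−0.1912) = 2.8684 °C.
Change = 2.8684 − 2.6930 = 0.18 °C.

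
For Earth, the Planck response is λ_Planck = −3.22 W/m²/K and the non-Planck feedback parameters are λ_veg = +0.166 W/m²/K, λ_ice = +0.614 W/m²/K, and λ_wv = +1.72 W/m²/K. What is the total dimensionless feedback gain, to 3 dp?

Convert to gains: g_veg = 0.166/3.22 = 0.05155; g_ice = 0.614/3.22 = 0.1907; g_wv = 1.72/3.22 = 0.5342.
Total gain g = 0.77645.

0.776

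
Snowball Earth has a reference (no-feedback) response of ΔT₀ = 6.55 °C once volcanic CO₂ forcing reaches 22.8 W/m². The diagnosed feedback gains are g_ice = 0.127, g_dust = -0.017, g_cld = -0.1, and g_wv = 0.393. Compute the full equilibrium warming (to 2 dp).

Total gain g = 0.127 − 0.017 − 0.1 + 0.393 = 0.403.
Amplification A = 1/(1 − 0.403) = 1.675.
ΔT = 6.55 × 1.675 = 10.97 °C.

10.97 °C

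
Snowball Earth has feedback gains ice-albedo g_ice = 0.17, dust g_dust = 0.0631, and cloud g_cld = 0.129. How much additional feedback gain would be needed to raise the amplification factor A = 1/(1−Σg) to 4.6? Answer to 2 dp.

0.42

Current total gain = 0.3621.
Target gain for A = 4.6: g* = 1 − 1/4.6 = 0.7826.
Additional gain needed = 0.7826 − 0.3621 = 0.42.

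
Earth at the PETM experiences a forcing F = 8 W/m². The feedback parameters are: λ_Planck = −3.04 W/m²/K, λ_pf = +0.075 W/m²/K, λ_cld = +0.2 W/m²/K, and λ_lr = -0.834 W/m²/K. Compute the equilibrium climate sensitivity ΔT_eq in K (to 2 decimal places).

Net feedback parameter λ = (−3.04) + (+0.075) + (+0.2) + (-0.834) = -3.599 W/m²/K.
ΔT = −F/λ = −8/(-3.599) = 2.22 K.

2.22 K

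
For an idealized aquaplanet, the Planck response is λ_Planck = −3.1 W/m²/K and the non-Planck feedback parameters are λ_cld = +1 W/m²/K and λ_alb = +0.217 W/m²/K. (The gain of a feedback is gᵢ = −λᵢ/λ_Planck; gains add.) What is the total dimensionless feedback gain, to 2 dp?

0.39

Convert to gains: g_cld = 1/3.1 = 0.3226; g_alb = 0.217/3.1 = 0.07.
Total gain g = 0.3926.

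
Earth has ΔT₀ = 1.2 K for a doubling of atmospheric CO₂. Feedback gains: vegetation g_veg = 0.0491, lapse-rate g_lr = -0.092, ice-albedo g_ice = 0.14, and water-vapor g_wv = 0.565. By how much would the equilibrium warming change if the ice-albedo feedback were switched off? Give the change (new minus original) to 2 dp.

Original: g = 0.6621, ΔT = 1.2/(1−0.6621) = 3.5513 K.
Without ice-albedo: g' = 0.5221, ΔT' = 1.2/(1−0.5221) = 2.5110 K.
Change = 2.5110 − 3.5513 = -1.04 K.

-1.04 K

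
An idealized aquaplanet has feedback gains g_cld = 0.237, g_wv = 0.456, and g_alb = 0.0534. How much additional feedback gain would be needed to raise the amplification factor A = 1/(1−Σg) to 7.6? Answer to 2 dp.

0.12

Current total gain = 0.7464.
Target gain for A = 7.6: g* = 1 − 1/7.6 = 0.8684.
Additional gain needed = 0.8684 − 0.7464 = 0.12.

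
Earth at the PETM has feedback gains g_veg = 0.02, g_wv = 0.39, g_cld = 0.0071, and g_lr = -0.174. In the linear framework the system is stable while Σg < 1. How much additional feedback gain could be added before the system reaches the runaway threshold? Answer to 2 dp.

0.76

Current total gain = 0.02 + 0.39 + 0.0071 − 0.174 = 0.2431.
Margin to runaway = 1 − 0.2431 = 0.76.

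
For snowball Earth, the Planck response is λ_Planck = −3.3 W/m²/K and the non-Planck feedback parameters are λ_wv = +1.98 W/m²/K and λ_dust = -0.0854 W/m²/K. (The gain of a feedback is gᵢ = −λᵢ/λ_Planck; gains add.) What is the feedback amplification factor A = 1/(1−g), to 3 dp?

Convert to gains: g_wv = 1.98/3.3 = 0.6; g_dust = -0.0854/3.3 = -0.02588.
Total gain g = 0.57412.
A = 1/(1 − 0.57412) = 2.348.

2.348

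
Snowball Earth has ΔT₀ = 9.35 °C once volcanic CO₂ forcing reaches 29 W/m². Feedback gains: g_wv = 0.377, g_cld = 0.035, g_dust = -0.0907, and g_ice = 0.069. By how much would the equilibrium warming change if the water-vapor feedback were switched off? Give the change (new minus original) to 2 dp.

-5.86 °C

Original: g = 0.3903, ΔT = 9.35/(1−0.3903) = 15.3354 °C.
Without water-vapor: g' = 0.0133, ΔT' = 9.35/(1−0.0133) = 9.4760 °C.
Change = 9.4760 − 15.3354 = -5.86 °C.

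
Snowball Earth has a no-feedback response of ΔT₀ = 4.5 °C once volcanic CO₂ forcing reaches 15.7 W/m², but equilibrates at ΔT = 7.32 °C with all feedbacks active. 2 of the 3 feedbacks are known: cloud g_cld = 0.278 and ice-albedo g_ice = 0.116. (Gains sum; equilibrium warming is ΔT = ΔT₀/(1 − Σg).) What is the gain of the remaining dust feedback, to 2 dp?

Amplification A = ΔT/ΔT₀ = 7.32/4.5 = 1.627.
Total gain g = 1 − 1/A = 1 − 1/1.627 = 0.3854.
Known gains sum to 0.278 + 0.116 = 0.394.
g_dust = 0.3854 − 0.394 = -0.01.

-0.01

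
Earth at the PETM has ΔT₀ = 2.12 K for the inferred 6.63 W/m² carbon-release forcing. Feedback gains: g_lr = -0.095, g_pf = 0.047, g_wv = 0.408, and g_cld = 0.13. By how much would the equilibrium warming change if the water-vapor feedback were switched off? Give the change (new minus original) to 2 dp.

Original: g = 0.49, ΔT = 2.12/(1−0.49) = 4.1569 K.
Without water-vapor: g' = 0.082, ΔT' = 2.12/(1−0.082) = 2.3094 K.
Change = 2.3094 − 4.1569 = -1.85 K.

-1.85 K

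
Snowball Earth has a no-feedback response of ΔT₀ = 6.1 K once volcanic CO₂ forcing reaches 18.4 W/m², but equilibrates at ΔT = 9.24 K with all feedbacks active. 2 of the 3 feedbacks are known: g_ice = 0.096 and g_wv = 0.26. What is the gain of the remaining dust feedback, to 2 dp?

-0.02

Amplification A = ΔT/ΔT₀ = 9.24/6.1 = 1.515.
Total gain g = 1 − 1/A = 1 − 1/1.515 = 0.3399.
Known gains sum to 0.096 + 0.26 = 0.356.
g_dust = 0.3399 − 0.356 = -0.02.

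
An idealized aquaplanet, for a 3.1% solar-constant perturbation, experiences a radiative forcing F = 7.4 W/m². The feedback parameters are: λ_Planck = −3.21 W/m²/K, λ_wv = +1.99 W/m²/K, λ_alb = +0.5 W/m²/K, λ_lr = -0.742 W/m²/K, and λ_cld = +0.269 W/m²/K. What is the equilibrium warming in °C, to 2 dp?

6.20 °C

Net feedback parameter λ = (−3.21) + (+1.99) + (+0.5) + (-0.742) + (+0.269) = -1.193 W/m²/K.
ΔT = −F/λ = −7.4/(-1.193) = 6.20 °C.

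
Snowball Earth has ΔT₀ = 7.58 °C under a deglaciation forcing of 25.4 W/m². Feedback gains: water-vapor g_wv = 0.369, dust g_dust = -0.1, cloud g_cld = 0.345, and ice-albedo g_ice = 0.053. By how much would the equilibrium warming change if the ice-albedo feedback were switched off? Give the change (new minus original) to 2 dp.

-3.13 °C

Original: g = 0.667, ΔT = 7.58/(1−0.667) = 22.7628 °C.
Without ice-albedo: g' = 0.614, ΔT' = 7.58/(1−0.614) = 19.6373 °C.
Change = 19.6373 − 22.7628 = -3.13 °C.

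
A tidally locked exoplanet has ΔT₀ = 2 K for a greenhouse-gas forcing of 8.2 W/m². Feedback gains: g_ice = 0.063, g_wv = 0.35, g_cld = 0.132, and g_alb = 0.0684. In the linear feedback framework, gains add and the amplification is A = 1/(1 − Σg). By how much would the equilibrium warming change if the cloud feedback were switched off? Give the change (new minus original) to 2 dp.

-1.32 K

Original: g = 0.6134, ΔT = 2/(1−0.6134) = 5.1733 K.
Without cloud: g' = 0.4814, ΔT' = 2/(1−0.4814) = 3.8565 K.
Change = 3.8565 − 5.1733 = -1.32 K.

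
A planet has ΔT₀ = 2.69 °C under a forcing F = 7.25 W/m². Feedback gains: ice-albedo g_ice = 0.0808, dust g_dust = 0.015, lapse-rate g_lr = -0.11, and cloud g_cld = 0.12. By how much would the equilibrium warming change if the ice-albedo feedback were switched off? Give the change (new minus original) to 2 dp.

Original: g = 0.1058, ΔT = 2.69/(1−0.1058) = 3.0083 °C.
Without ice-albedo: g' = 0.025, ΔT' = 2.69/(1−0.025) = 2.7590 °C.
Change = 2.7590 − 3.0083 = -0.25 °C.

-0.25 °C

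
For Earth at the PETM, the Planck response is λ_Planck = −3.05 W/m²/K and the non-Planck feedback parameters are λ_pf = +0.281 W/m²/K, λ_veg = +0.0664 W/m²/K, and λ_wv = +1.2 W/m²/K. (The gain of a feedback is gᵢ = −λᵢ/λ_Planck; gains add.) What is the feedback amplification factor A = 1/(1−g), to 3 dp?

2.030

Convert to gains: g_pf = 0.281/3.05 = 0.09213; g_veg = 0.0664/3.05 = 0.02177; g_wv = 1.2/3.05 = 0.3934.
Total gain g = 0.5073.
A = 1/(1 − 0.5073) = 2.030.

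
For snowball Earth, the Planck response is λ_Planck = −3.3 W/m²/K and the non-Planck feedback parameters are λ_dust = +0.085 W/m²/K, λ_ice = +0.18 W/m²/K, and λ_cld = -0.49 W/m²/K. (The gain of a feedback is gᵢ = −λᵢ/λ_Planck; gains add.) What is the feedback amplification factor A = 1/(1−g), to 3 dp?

Convert to gains: g_dust = 0.085/3.3 = 0.02576; g_ice = 0.18/3.3 = 0.05455; g_cld = -0.49/3.3 = -0.1485.
Total gain g = -0.06819.
A = 1/(1 + 0.06819) = 0.936.

0.936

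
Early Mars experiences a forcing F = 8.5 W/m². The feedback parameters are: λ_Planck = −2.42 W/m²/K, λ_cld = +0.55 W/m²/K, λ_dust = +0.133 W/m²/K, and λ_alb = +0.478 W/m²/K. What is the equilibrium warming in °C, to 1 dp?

Net feedback parameter λ = (−2.42) + (+0.55) + (+0.133) + (+0.478) = -1.259 W/m²/K.
ΔT = −F/λ = −8.5/(-1.259) = 6.8 °C.

6.8 °C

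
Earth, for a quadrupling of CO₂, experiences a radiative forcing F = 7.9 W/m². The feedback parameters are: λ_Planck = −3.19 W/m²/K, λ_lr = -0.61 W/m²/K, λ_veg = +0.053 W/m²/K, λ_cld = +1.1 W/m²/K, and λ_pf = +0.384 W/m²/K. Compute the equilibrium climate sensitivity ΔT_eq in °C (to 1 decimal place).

3.5 °C

Net feedback parameter λ = (−3.19) + (-0.61) + (+0.053) + (+1.1) + (+0.384) = -2.263 W/m²/K.
ΔT = −F/λ = −7.9/(-2.263) = 3.5 °C.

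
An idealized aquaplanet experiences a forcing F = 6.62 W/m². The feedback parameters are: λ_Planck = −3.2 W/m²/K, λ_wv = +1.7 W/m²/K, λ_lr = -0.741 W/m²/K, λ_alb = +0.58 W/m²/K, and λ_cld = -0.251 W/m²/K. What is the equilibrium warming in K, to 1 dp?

Net feedback parameter λ = (−3.2) + (+1.7) + (-0.741) + (+0.58) + (-0.251) = -1.912 W/m²/K.
ΔT = −F/λ = −6.62/(-1.912) = 3.5 K.

3.5 K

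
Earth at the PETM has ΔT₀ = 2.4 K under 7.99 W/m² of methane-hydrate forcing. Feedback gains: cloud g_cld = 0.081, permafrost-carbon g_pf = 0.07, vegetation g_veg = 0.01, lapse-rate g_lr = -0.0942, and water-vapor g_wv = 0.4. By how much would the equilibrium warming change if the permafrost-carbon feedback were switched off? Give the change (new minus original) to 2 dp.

Original: g = 0.4668, ΔT = 2.4/(1−0.4668) = 4.5011 K.
Without permafrost-carbon: g' = 0.3968, ΔT' = 2.4/(1−0.3968) = 3.9788 K.
Change = 3.9788 − 4.5011 = -0.52 K.

-0.52 K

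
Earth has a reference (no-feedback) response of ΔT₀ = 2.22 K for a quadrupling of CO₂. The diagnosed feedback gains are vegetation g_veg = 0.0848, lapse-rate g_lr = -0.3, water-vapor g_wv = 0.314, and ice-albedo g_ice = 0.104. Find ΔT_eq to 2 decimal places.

2.78 K

Total gain g = 0.0848 − 0.3 + 0.314 + 0.104 = 0.2028.
Amplification A = 1/(1 − 0.2028) = 1.254.
ΔT = 2.22 × 1.254 = 2.78 K.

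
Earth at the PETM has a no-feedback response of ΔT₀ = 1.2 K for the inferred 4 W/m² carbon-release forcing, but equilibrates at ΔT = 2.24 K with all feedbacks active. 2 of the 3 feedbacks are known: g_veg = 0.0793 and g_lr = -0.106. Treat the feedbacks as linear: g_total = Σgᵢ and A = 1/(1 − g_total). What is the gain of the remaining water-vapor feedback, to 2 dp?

Amplification A = ΔT/ΔT₀ = 2.24/1.2 = 1.867.
Total gain g = 1 − 1/A = 1 − 1/1.867 = 0.4644.
Known gains sum to 0.0793 − 0.106 = -0.0267.
g_wv = 0.4644 + 0.0267 = 0.49.

0.49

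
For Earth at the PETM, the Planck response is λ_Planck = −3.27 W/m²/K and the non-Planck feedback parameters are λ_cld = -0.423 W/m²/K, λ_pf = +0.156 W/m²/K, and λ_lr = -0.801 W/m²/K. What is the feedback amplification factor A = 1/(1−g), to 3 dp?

0.754

Convert to gains: g_cld = -0.423/3.27 = -0.1294; g_pf = 0.156/3.27 = 0.04771; g_lr = -0.801/3.27 = -0.245.
Total gain g = -0.32669.
A = 1/(1 + 0.32669) = 0.754.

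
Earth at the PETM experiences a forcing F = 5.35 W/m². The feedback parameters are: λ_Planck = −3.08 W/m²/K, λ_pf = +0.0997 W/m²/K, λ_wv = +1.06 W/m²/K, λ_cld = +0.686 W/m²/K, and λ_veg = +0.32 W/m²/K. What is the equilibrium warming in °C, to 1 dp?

5.9 °C

Net feedback parameter λ = (−3.08) + (+0.0997) + (+1.06) + (+0.686) + (+0.32) = -0.9143 W/m²/K.
ΔT = −F/λ = −5.35/(-0.9143) = 5.9 °C.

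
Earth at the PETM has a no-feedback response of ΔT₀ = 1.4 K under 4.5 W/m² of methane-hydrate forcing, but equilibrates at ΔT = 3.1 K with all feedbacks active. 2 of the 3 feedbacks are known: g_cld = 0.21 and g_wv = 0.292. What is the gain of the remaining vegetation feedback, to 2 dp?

0.05

Amplification A = ΔT/ΔT₀ = 3.1/1.4 = 2.214.
Total gain g = 1 − 1/A = 1 − 1/2.214 = 0.5483.
Known gains sum to 0.21 + 0.292 = 0.502.
g_veg = 0.5483 − 0.502 = 0.05.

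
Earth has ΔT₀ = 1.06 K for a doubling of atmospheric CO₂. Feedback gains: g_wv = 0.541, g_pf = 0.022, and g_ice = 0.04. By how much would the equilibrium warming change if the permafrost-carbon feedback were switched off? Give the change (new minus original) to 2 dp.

Original: g = 0.603, ΔT = 1.06/(1−0.603) = 2.6700 K.
Without permafrost-carbon: g' = 0.581, ΔT' = 1.06/(1−0.581) = 2.5298 K.
Change = 2.5298 − 2.6700 = -0.14 K.

-0.14 K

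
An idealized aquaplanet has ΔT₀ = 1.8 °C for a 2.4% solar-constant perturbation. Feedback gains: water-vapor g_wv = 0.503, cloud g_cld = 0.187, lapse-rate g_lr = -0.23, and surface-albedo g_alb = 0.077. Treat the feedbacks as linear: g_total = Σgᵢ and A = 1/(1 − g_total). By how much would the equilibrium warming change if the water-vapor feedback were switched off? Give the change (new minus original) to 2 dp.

-2.02 °C

Original: g = 0.537, ΔT = 1.8/(1−0.537) = 3.8877 °C.
Without water-vapor: g' = 0.034, ΔT' = 1.8/(1−0.034) = 1.8634 °C.
Change = 1.8634 − 3.8877 = -2.02 °C.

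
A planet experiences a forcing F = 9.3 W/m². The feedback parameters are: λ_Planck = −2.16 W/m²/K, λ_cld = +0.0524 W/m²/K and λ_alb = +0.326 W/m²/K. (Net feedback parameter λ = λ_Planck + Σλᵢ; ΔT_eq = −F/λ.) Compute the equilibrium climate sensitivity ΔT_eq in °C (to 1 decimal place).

Net feedback parameter λ = (−2.16) + (+0.0524) + (+0.326) = -1.7816 W/m²/K.
ΔT = −F/λ = −9.3/(-1.7816) = 5.2 °C.

5.2 °C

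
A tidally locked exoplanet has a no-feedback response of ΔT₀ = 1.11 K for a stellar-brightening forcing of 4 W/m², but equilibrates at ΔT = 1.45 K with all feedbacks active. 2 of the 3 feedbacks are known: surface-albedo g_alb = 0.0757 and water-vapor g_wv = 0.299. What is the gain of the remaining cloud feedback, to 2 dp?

Amplification A = ΔT/ΔT₀ = 1.45/1.11 = 1.306.
Total gain g = 1 − 1/A = 1 − 1/1.306 = 0.2343.
Known gains sum to 0.0757 + 0.299 = 0.3747.
g_cld = 0.2343 − 0.3747 = -0.14.

-0.14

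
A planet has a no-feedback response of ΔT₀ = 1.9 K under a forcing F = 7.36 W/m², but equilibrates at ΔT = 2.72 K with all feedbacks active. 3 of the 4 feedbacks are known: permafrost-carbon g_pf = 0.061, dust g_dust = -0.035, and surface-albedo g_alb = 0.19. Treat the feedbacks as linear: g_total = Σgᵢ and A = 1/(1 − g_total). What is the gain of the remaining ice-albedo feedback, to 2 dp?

0.09

Amplification A = ΔT/ΔT₀ = 2.72/1.9 = 1.432.
Total gain g = 1 − 1/A = 1 − 1/1.432 = 0.3017.
Known gains sum to 0.061 − 0.035 + 0.19 = 0.216.
g_ice = 0.3017 − 0.216 = 0.09.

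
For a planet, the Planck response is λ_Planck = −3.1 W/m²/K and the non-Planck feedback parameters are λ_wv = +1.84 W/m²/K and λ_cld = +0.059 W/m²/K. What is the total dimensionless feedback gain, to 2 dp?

0.61

Convert to gains: g_wv = 1.84/3.1 = 0.5935; g_cld = 0.059/3.1 = 0.01903.
Total gain g = 0.61253.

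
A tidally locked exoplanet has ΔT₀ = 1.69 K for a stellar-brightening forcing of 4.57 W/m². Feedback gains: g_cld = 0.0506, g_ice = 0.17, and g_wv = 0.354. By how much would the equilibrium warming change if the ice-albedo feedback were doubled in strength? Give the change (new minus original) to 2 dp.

2.64 K

Original: g = 0.5746, ΔT = 1.69/(1−0.5746) = 3.9727 K.
With doubled ice-albedo: g' = 0.7446, ΔT' = 1.69/(1−0.7446) = 6.6171 K.
Change = 6.6171 − 3.9727 = 2.64 K.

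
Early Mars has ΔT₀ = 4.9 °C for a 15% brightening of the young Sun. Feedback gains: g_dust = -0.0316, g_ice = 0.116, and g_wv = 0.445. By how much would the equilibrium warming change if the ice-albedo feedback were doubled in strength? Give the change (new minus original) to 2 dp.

3.41 °C

Original: g = 0.5294, ΔT = 4.9/(1−0.5294) = 10.4122 °C.
With doubled ice-albedo: g' = 0.6454, ΔT' = 4.9/(1−0.6454) = 13.8184 °C.
Change = 13.8184 − 10.4122 = 3.41 °C.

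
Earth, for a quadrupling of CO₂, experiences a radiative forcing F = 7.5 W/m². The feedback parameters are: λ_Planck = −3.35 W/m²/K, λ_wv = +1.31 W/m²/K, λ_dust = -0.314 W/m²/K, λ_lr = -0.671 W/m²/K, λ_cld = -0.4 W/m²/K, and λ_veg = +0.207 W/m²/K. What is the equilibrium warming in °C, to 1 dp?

Net feedback parameter λ = (−3.35) + (+1.31) + (-0.314) + (-0.671) + (-0.4) + (+0.207) = -3.218 W/m²/K.
ΔT = −F/λ = −7.5/(-3.218) = 2.3 °C.

2.3 °C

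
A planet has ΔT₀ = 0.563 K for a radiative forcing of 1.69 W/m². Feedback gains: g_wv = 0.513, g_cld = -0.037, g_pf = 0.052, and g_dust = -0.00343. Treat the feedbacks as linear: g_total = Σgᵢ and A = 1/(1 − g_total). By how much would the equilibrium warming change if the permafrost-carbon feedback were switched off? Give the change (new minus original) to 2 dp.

-0.12 K

Original: g = 0.52457, ΔT = 0.563/(1−0.52457) = 1.1842 K.
Without permafrost-carbon: g' = 0.47257, ΔT' = 0.563/(1−0.47257) = 1.0674 K.
Change = 1.0674 − 1.1842 = -0.12 K.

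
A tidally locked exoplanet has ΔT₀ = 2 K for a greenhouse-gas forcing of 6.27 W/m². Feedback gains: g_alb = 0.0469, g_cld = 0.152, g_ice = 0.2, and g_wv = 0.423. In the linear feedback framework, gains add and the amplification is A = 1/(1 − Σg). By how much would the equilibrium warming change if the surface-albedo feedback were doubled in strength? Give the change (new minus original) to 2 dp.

Original: g = 0.8219, ΔT = 2/(1−0.8219) = 11.2296 K.
With doubled surface-albedo: g' = 0.8688, ΔT' = 2/(1−0.8688) = 15.2439 K.
Change = 15.2439 − 11.2296 = 4.01 K.

4.01 K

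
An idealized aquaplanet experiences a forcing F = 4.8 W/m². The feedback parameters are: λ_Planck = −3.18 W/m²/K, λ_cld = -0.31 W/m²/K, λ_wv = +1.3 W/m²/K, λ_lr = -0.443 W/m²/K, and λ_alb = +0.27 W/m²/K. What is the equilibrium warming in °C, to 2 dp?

Net feedback parameter λ = (−3.18) + (-0.31) + (+1.3) + (-0.443) + (+0.27) = -2.363 W/m²/K.
ΔT = −F/λ = −4.8/(-2.363) = 2.03 °C.

2.03 °C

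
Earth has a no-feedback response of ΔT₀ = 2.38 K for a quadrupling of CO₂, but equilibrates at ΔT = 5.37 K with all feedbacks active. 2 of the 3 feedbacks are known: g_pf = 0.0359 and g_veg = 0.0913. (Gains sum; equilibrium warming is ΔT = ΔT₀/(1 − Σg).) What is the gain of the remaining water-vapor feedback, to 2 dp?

Amplification A = ΔT/ΔT₀ = 5.37/2.38 = 2.256.
Total gain g = 1 − 1/A = 1 − 1/2.256 = 0.5567.
Known gains sum to 0.0359 + 0.0913 = 0.1272.
g_wv = 0.5567 − 0.1272 = 0.43.

0.43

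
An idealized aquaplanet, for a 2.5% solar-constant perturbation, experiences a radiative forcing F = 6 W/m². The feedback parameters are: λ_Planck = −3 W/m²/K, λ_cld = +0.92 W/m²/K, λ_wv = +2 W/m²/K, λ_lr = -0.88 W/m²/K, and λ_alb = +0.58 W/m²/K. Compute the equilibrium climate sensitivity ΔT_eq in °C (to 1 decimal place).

15.8 °C

Net feedback parameter λ = (−3) + (+0.92) + (+2) + (-0.88) + (+0.58) = -0.38 W/m²/K.
ΔT = −F/λ = −6/(-0.38) = 15.8 °C.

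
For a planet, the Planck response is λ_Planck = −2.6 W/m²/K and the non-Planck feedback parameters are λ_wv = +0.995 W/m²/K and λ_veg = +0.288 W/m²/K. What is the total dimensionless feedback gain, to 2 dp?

Convert to gains: g_wv = 0.995/2.6 = 0.3827; g_veg = 0.288/2.6 = 0.1108.
Total gain g = 0.4935.

0.49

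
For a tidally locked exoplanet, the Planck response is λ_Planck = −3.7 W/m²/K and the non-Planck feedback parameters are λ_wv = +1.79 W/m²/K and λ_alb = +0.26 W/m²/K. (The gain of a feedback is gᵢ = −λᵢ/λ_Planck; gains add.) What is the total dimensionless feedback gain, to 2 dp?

0.55

Convert to gains: g_wv = 1.79/3.7 = 0.4838; g_alb = 0.26/3.7 = 0.07027.
Total gain g = 0.55407.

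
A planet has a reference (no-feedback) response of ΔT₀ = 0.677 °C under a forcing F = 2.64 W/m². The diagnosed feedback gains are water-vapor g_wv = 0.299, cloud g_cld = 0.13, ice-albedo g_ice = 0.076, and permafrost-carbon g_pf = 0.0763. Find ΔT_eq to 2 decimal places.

1.62 °C

Total gain g = 0.299 + 0.13 + 0.076 + 0.0763 = 0.5813.
Amplification A = 1/(1 − 0.5813) = 2.388.
ΔT = 0.677 × 2.388 = 1.62 °C.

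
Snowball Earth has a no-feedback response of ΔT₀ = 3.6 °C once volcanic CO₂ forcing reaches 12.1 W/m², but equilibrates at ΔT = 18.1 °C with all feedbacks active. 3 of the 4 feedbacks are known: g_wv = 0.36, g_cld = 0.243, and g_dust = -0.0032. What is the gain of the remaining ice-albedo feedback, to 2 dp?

Amplification A = ΔT/ΔT₀ = 18.1/3.6 = 5.028.
Total gain g = 1 − 1/A = 1 − 1/5.028 = 0.8011.
Known gains sum to 0.36 + 0.243 − 0.0032 = 0.5998.
g_ice = 0.8011 − 0.5998 = 0.20.

0.20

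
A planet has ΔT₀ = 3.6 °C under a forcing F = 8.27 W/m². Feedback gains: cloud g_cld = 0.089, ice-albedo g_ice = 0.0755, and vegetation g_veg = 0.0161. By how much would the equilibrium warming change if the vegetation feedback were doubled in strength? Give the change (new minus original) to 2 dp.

Original: g = 0.1806, ΔT = 3.6/(1−0.1806) = 4.3935 °C.
With doubled vegetation: g' = 0.1967, ΔT' = 3.6/(1−0.1967) = 4.4815 °C.
Change = 4.4815 − 4.3935 = 0.09 °C.

0.09 °C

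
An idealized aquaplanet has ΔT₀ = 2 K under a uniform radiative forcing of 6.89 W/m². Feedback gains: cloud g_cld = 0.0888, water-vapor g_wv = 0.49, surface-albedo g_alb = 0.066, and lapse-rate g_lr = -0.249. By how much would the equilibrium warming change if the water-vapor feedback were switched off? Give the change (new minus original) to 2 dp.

Original: g = 0.3958, ΔT = 2/(1−0.3958) = 3.3102 K.
Without water-vapor: g' = -0.0942, ΔT' = 2/(1+0.0942) = 1.8278 K.
Change = 1.8278 − 3.3102 = -1.48 K.

-1.48 K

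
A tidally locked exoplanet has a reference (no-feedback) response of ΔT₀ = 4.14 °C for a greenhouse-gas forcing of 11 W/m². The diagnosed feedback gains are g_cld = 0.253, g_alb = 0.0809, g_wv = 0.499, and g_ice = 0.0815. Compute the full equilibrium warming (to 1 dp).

Total gain g = 0.253 + 0.0809 + 0.499 + 0.0815 = 0.9144.
Amplification A = 1/(1 − 0.9144) = 11.68.
ΔT = 4.14 × 11.68 = 48.4 °C.

48.4 °C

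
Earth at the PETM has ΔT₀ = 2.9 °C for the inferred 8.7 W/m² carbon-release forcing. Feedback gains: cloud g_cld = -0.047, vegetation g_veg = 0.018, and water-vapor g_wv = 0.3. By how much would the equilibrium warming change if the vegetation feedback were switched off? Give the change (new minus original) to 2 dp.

Original: g = 0.271, ΔT = 2.9/(1−0.271) = 3.9781 °C.
Without vegetation: g' = 0.253, ΔT' = 2.9/(1−0.253) = 3.8822 °C.
Change = 3.8822 − 3.9781 = -0.10 °C.

-0.10 °C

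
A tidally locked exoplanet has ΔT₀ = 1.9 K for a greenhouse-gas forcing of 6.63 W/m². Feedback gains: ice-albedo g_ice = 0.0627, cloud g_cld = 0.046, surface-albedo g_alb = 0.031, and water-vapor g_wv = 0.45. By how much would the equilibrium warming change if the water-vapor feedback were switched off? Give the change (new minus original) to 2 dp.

-2.42 K

Original: g = 0.5897, ΔT = 1.9/(1−0.5897) = 4.6308 K.
Without water-vapor: g' = 0.1397, ΔT' = 1.9/(1−0.1397) = 2.2085 K.
Change = 2.2085 − 4.6308 = -2.42 K.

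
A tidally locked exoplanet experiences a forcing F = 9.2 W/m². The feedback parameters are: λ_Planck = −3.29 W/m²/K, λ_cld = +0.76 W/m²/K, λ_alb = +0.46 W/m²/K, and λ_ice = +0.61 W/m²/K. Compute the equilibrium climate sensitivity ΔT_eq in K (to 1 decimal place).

6.3 K

Net feedback parameter λ = (−3.29) + (+0.76) + (+0.46) + (+0.61) = -1.46 W/m²/K.
ΔT = −F/λ = −9.2/(-1.46) = 6.3 K.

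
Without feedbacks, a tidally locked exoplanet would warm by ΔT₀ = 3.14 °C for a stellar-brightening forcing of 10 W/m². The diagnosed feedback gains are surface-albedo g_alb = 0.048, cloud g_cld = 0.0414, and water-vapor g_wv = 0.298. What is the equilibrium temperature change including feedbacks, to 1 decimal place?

Total gain g = 0.048 + 0.0414 + 0.298 = 0.3874.
Amplification A = 1/(1 − 0.3874) = 1.632.
ΔT = 3.14 × 1.632 = 5.1 °C.

5.1 °C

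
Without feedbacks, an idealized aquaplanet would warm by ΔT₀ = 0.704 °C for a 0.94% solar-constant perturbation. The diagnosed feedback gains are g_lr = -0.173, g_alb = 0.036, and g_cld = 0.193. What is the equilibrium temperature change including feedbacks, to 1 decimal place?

Total gain g = -0.173 + 0.036 + 0.193 = 0.056.
Amplification A = 1/(1 − 0.056) = 1.059.
ΔT = 0.704 × 1.059 = 0.7 °C.

0.7 °C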